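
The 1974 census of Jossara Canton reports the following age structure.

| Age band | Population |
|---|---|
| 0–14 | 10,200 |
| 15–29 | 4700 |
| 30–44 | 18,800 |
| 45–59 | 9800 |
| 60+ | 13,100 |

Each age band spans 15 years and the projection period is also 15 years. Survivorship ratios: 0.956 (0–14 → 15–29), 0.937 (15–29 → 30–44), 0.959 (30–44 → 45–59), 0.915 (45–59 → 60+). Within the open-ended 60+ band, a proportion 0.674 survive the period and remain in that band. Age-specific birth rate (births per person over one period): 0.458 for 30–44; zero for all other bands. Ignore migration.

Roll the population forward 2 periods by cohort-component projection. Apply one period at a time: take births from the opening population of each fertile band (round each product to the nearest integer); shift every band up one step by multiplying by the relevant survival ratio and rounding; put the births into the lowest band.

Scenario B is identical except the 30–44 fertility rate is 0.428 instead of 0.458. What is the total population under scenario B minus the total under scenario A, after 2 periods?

(Groups numbered youngest = 1 to oldest = 5.)
— Period 1 —
Births: 18800 × 0.458 = 8610
Group 2: 10200 × 0.956 = 9751
Group 3: 4700 × 0.937 = 4404
Group 4: 18800 × 0.959 = 18029
Group 5: 9800 × 0.915 + 13100 × 0.674 = 8967 + 8829 = 17796
Giving 8610 / 9751 / 4404 / 18029 / 17796.
— Period 2 —
Births: 4404 × 0.458 = 2017
Group 2: 8610 × 0.956 = 8231
Group 3: 9751 × 0.937 = 9137
Group 4: 4404 × 0.959 = 4223
Group 5: 18029 × 0.915 + 17796 × 0.674 = 16497 + 11995 = 28492
Giving 2017 / 8231 / 9137 / 4223 / 28492.
Scenario A total after 2 periods: 52100
Scenario B projection —
— Period 1 —
Births: 18800 × 0.428 = 8046
Group 2: 10200 × 0.956 = 9751
Group 3: 4700 × 0.937 = 4404
Group 4: 18800 × 0.959 = 18029
Group 5: 9800 × 0.915 + 13100 × 0.674 = 8967 + 8829 = 17796
Giving 8046 / 9751 / 4404 / 18029 / 17796.
— Period 2 —
Births: 4404 × 0.428 = 1885
Group 2: 8046 × 0.956 = 7692
Group 3: 9751 × 0.937 = 9137
Group 4: 4404 × 0.959 = 4223
Group 5: 18029 × 0.915 + 17796 × 0.674 = 16497 + 11995 = 28492
Giving 1885 / 7692 / 9137 / 4223 / 28492.
Scenario B total after 2 periods: 51429
Difference B − A = 51429 − 52100 = -671

-671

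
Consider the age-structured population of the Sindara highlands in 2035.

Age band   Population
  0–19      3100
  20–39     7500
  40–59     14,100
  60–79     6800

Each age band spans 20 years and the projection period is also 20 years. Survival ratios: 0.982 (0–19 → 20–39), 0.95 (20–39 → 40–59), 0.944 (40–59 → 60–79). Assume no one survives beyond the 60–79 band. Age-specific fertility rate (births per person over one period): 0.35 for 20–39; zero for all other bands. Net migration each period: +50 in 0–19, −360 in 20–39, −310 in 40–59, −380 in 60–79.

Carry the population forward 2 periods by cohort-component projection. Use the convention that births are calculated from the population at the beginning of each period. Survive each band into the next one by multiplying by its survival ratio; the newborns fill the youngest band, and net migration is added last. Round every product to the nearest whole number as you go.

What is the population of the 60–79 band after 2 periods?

[period 1]
Births: 7500 * 0.35 = 2625
20–39: 3100 * 0.982 = 3044
40–59: 7500 * 0.95 = 7125
60–79: 14100 * 0.944 = 13310
Net migration: 0–19 + 50 → 2675; 20–39 − 360 → 2684; 40–59 − 310 → 6815; 60–79 − 380 → 12930
End of period: [2675, 2684, 6815, 12930]
[period 2]
Births: 2684 * 0.35 = 939
20–39: 2675 * 0.982 = 2627
40–59: 2684 * 0.95 = 2550
60–79: 6815 * 0.944 = 6433
Net migration: 0–19 + 50 → 989; 20–39 − 360 → 2267; 40–59 − 310 → 2240; 60–79 − 380 → 6053
End of period: [989, 2267, 2240, 6053]

6053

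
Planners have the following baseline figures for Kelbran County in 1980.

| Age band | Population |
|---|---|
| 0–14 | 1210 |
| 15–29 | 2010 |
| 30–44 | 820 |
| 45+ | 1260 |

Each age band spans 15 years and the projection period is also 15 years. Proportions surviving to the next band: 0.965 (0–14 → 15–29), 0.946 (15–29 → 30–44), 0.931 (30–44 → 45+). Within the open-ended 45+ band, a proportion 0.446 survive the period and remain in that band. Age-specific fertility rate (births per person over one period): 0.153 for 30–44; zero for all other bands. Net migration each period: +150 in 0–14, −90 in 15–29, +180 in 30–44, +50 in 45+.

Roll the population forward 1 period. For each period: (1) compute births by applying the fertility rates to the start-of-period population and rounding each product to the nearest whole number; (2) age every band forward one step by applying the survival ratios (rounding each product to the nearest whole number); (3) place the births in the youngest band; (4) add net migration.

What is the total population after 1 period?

4809

Numbering the bands 1..4 from youngest to oldest:
After projecting period 1:
Births: 820 × 0.153 = 125
Band 2: 1210 × 0.965 = 1168
Band 3: 2010 × 0.946 = 1901
Band 4: 820 × 0.931 + 1260 × 0.446 = 763 + 562 = 1325
Net migration: Band 1 + 150 → 275; Band 2 − 90 → 1078; Band 3 + 180 → 2081; Band 4 + 50 → 1375
Population now: 0–14=275, 15–29=1078, 30–44=2081, 45+=1375
Total after period 1: 275 + 1078 + 2081 + 1375 = 4809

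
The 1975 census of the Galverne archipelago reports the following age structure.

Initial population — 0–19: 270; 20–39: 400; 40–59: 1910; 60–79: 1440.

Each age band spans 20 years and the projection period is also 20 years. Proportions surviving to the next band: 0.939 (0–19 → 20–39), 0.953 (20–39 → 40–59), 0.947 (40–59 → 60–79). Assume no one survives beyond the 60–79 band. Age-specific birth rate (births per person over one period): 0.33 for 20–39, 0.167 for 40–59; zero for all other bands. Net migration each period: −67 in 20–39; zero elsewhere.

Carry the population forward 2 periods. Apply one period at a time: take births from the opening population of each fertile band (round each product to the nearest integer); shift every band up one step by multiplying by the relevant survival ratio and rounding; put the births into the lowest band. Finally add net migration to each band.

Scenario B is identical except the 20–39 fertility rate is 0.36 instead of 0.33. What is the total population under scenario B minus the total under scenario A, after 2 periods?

Numbering the groups 1..4 from youngest to oldest:
Period 1.
Births: 400 × 0.33 = 132  |  1910 × 0.167 = 319 → 451
Group 2: 270 × 0.939 = 254
Group 3: 400 × 0.953 = 381
Group 4: 1910 × 0.947 = 1809
Net migration: Group 2 − 67 → 187
→ [451, 187, 381, 1809]
Period 2.
Births: 187 × 0.33 = 62  |  381 × 0.167 = 64 → 126
Group 2: 451 × 0.939 = 423
Group 3: 187 × 0.953 = 178
Group 4: 381 × 0.947 = 361
Net migration: Group 2 − 67 → 356
→ [126, 356, 178, 361]
Scenario A total after 2 periods: 1021
Scenario B projection —
Period 1.
Births: 400 × 0.36 = 144  |  1910 × 0.167 = 319 → 463
Group 2: 270 × 0.939 = 254
Group 3: 400 × 0.953 = 381
Group 4: 1910 × 0.947 = 1809
Net migration: Group 2 − 67 → 187
→ [463, 187, 381, 1809]
Period 2.
Births: 187 × 0.36 = 67  |  381 × 0.167 = 64 → 131
Group 2: 463 × 0.939 = 435
Group 3: 187 × 0.953 = 178
Group 4: 381 × 0.947 = 361
Net migration: Group 2 − 67 → 368
→ [131, 368, 178, 361]
Scenario B total after 2 periods: 1038
Difference B − A = 1038 − 1021 = 17

17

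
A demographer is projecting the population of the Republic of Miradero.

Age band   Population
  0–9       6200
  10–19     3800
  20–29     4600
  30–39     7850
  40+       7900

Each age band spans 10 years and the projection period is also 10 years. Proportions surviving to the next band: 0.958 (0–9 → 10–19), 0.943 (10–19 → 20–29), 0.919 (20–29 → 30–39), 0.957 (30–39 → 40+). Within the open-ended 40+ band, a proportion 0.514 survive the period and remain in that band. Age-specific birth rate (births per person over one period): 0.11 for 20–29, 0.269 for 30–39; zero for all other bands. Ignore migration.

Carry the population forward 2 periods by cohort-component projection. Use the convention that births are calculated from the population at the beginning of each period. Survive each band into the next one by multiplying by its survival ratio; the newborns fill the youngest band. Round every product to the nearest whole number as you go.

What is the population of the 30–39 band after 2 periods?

3293

— Period 1 —
Births: 4600 × 0.11 = 506  |  7850 × 0.269 = 2112 — total 2618
10–19: 6200 × 0.958 = 5940
20–29: 3800 × 0.943 = 3583
30–39: 4600 × 0.919 = 4227
40+: 7850 × 0.957 + 7900 × 0.514 = 7512 + 4061 = 11573
Population now: 0–9=2618, 10–19=5940, 20–29=3583, 30–39=4227, 40+=11573
— Period 2 —
Births: 3583 × 0.11 = 394  |  4227 × 0.269 = 1137 — total 1531
10–19: 2618 × 0.958 = 2508
20–29: 5940 × 0.943 = 5601
30–39: 3583 × 0.919 = 3293
40+: 4227 × 0.957 + 11573 × 0.514 = 4045 + 5949 = 9994
Population now: 0–9=1531, 10–19=2508, 20–29=5601, 30–39=3293, 40+=9994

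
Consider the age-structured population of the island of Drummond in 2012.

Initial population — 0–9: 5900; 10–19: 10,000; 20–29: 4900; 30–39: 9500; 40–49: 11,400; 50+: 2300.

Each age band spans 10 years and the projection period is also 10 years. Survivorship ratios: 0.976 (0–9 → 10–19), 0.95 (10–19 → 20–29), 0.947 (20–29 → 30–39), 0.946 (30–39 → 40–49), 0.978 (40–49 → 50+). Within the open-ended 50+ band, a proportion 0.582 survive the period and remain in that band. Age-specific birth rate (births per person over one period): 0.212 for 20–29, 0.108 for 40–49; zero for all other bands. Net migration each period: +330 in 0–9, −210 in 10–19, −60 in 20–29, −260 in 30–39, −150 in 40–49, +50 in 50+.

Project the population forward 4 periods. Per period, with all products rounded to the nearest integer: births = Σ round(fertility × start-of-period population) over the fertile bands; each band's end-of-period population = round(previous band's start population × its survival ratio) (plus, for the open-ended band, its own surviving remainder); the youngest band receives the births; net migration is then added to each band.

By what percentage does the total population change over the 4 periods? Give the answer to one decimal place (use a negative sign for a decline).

(Groups numbered youngest = 1 to oldest = 6.)
Period 1:
Births: 4900 × 0.212 = 1039 ; 11400 × 0.108 = 1231 → 2270
Group 2: 5900 × 0.976 = 5758
Group 3: 10000 × 0.95 = 9500
Group 4: 4900 × 0.947 = 4640
Group 5: 9500 × 0.946 = 8987
Group 6: 11400 × 0.978 + 2300 × 0.582 = 11149 + 1339 = 12488
Net migration: Group 1 + 330 → 2600; Group 2 − 210 → 5548; Group 3 − 60 → 9440; Group 4 − 260 → 4380; Group 5 − 150 → 8837; Group 6 + 50 → 12538
Population now: 0–9=2600, 10–19=5548, 20–29=9440, 30–39=4380, 40–49=8837, 50+=12538
Period 2:
Births: 9440 × 0.212 = 2001 ; 8837 × 0.108 = 954 → 2955
Group 2: 2600 × 0.976 = 2538
Group 3: 5548 × 0.95 = 5271
Group 4: 9440 × 0.947 = 8940
Group 5: 4380 × 0.946 = 4143
Group 6: 8837 × 0.978 + 12538 × 0.582 = 8643 + 7297 = 15940
Net migration: Group 1 + 330 → 3285; Group 2 − 210 → 2328; Group 3 − 60 → 5211; Group 4 − 260 → 8680; Group 5 − 150 → 3993; Group 6 + 50 → 15990
Population now: 0–9=3285, 10–19=2328, 20–29=5211, 30–39=8680, 40–49=3993, 50+=15990
Period 3:
Births: 5211 × 0.212 = 1105 ; 3993 × 0.108 = 431 → 1536
Group 2: 3285 × 0.976 = 3206
Group 3: 2328 × 0.95 = 2212
Group 4: 5211 × 0.947 = 4935
Group 5: 8680 × 0.946 = 8211
Group 6: 3993 × 0.978 + 15990 × 0.582 = 3905 + 9306 = 13211
Net migration: Group 1 + 330 → 1866; Group 2 − 210 → 2996; Group 3 − 60 → 2152; Group 4 − 260 → 4675; Group 5 − 150 → 8061; Group 6 + 50 → 13261
Population now: 0–9=1866, 10–19=2996, 20–29=2152, 30–39=4675, 40–49=8061, 50+=13261
Period 4:
Births: 2152 × 0.212 = 456 ; 8061 × 0.108 = 871 → 1327
Group 2: 1866 × 0.976 = 1821
Group 3: 2996 × 0.95 = 2846
Group 4: 2152 × 0.947 = 2038
Group 5: 4675 × 0.946 = 4423
Group 6: 8061 × 0.978 + 13261 × 0.582 = 7884 + 7718 = 15602
Net migration: Group 1 + 330 → 1657; Group 2 − 210 → 1611; Group 3 − 60 → 2786; Group 4 − 260 → 1778; Group 5 − 150 → 4273; Group 6 + 50 → 15652
Population now: 0–9=1657, 10–19=1611, 20–29=2786, 30–39=1778, 40–49=4273, 50+=15652
Total: 44000 → 27757; change = -16243; percentage change = -36.9%

-36.9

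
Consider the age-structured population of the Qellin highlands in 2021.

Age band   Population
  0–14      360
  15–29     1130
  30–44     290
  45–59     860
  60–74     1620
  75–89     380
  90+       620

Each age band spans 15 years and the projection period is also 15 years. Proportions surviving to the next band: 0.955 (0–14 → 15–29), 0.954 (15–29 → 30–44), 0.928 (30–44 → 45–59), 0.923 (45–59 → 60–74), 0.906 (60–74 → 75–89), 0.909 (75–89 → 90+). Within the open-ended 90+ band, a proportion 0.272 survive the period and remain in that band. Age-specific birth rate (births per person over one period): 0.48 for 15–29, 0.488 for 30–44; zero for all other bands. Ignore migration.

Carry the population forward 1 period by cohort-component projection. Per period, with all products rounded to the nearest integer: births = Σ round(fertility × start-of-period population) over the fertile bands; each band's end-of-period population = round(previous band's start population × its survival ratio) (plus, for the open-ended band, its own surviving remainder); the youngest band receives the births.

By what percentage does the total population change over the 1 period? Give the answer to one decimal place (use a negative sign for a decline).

Period 1:
Births: 1130 * 0.48 = 542, 290 * 0.488 = 142 — total 684
15–29: 360 * 0.955 = 344
30–44: 1130 * 0.954 = 1078
45–59: 290 * 0.928 = 269
60–74: 860 * 0.923 = 794
75–89: 1620 * 0.906 = 1468
90+: 380 * 0.909 + 620 * 0.272 = 345 + 169 = 514
Population now: 0–14=684, 15–29=344, 30–44=1078, 45–59=269, 60–74=794, 75–89=1468, 90+=514
Total: 5260 → 5151; change = -109; percentage change = -2.1%

-2.1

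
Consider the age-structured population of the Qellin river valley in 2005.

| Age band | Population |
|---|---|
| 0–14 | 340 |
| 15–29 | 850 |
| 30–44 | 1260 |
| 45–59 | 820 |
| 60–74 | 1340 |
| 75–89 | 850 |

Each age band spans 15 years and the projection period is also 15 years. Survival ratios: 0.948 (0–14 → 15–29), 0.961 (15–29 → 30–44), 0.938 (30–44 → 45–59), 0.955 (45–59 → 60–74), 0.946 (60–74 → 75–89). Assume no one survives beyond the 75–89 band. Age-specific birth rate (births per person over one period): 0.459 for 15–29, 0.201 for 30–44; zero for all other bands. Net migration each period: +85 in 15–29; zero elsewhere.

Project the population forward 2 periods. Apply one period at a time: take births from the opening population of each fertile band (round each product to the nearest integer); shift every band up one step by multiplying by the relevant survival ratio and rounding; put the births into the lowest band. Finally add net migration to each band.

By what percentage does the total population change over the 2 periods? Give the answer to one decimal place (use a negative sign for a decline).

-25.4

Period 1.
Births: 850 × 0.459 = 390  |  1260 × 0.201 = 253 → total 643
15–29: 340 × 0.948 = 322
30–44: 850 × 0.961 = 817
45–59: 1260 × 0.938 = 1182
60–74: 820 × 0.955 = 783
75–89: 1340 × 0.946 = 1268
Net migration: 15–29 + 85 → 407
Giving 643 / 407 / 817 / 1182 / 783 / 1268.
Period 2.
Births: 407 × 0.459 = 187  |  817 × 0.201 = 164 → total 351
15–29: 643 × 0.948 = 610
30–44: 407 × 0.961 = 391
45–59: 817 × 0.938 = 766
60–74: 1182 × 0.955 = 1129
75–89: 783 × 0.946 = 741
Net migration: 15–29 + 85 → 695
Giving 351 / 695 / 391 / 766 / 1129 / 741.
Total: 5460 → 4073; change = -1387; percentage change = -25.4%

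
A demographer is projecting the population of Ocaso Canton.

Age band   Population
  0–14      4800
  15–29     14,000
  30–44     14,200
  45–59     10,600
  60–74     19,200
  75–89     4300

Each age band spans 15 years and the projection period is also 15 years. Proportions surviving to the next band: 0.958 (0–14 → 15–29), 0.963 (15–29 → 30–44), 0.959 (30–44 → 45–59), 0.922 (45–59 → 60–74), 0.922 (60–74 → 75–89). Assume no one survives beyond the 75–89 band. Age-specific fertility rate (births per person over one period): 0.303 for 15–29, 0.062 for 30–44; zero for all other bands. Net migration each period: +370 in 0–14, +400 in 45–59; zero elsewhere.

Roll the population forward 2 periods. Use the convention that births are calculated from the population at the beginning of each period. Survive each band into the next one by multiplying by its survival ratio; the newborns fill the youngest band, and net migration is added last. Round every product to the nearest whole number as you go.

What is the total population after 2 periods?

47553

Period 1:
Births: 14000 × 0.303 = 4242 ; 14200 × 0.062 = 880 — total 5122
15–29: 4800 × 0.958 = 4598
30–44: 14000 × 0.963 = 13482
45–59: 14200 × 0.959 = 13618
60–74: 10600 × 0.922 = 9773
75–89: 19200 × 0.922 = 17702
Net migration: 0–14 + 370 → 5492; 45–59 + 400 → 14018
→ [5492, 4598, 13482, 14018, 9773, 17702]
Period 2:
Births: 4598 × 0.303 = 1393 ; 13482 × 0.062 = 836 — total 2229
15–29: 5492 × 0.958 = 5261
30–44: 4598 × 0.963 = 4428
45–59: 13482 × 0.959 = 12929
60–74: 14018 × 0.922 = 12925
75–89: 9773 × 0.922 = 9011
Net migration: 0–14 + 370 → 2599; 45–59 + 400 → 13329
→ [2599, 5261, 4428, 13329, 12925, 9011]
Total after period 2: 2599 + 5261 + 4428 + 13329 + 12925 + 9011 = 47553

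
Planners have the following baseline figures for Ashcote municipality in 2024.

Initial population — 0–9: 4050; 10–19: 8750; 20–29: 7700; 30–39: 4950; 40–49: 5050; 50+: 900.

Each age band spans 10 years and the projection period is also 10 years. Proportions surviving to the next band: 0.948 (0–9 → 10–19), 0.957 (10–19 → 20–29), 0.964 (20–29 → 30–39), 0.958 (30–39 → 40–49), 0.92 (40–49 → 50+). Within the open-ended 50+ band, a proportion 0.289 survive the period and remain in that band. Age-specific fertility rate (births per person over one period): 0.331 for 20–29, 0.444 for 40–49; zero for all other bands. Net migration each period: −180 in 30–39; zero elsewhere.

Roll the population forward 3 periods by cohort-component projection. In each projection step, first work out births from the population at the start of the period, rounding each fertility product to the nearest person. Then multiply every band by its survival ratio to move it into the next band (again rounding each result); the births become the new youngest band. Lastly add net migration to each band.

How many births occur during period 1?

4791

Call the bands 1 to 6, youngest first.
Period 1:
Births: 7700 × 0.331 = 2549, 5050 × 0.444 = 2242 → 4791
Band 2: 4050 × 0.948 = 3839
Band 3: 8750 × 0.957 = 8374
Band 4: 7700 × 0.964 = 7423
Band 5: 4950 × 0.958 = 4742
Band 6: 5050 × 0.92 + 900 × 0.289 = 4646 + 260 = 4906
Net migration: Band 4 − 180 → 7243
Population now: 0–9=4791, 10–19=3839, 20–29=8374, 30–39=7243, 40–49=4742, 50+=4906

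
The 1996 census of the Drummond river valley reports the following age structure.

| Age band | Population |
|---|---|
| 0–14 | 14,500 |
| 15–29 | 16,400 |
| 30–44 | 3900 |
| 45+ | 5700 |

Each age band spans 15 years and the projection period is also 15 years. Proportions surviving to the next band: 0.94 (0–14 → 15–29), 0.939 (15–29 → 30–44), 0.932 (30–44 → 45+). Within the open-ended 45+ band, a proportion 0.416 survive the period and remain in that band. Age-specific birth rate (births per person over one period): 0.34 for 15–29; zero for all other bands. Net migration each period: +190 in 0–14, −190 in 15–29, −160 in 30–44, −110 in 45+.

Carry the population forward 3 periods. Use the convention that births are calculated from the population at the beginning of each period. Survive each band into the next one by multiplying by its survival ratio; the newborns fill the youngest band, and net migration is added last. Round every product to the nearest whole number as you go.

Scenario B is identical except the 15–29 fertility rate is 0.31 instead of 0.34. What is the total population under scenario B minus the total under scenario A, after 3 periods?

-1113

Let band 1 be 0–14 through band 4 = 45+.
After projecting period 1:
Births: 16400 × 0.34 = 5576
Band 2: 14500 × 0.94 = 13630
Band 3: 16400 × 0.939 = 15400
Band 4: 3900 × 0.932 + 5700 × 0.416 = 3635 + 2371 = 6006
Net migration: Band 1 + 190 → 5766; Band 2 − 190 → 13440; Band 3 − 160 → 15240; Band 4 − 110 → 5896
→ [5766, 13440, 15240, 5896]
After projecting period 2:
Births: 13440 × 0.34 = 4570
Band 2: 5766 × 0.94 = 5420
Band 3: 13440 × 0.939 = 12620
Band 4: 15240 × 0.932 + 5896 × 0.416 = 14204 + 2453 = 16657
Net migration: Band 1 + 190 → 4760; Band 2 − 190 → 5230; Band 3 − 160 → 12460; Band 4 − 110 → 16547
→ [4760, 5230, 12460, 16547]
After projecting period 3:
Births: 5230 × 0.34 = 1778
Band 2: 4760 × 0.94 = 4474
Band 3: 5230 × 0.939 = 4911
Band 4: 12460 × 0.932 + 16547 × 0.416 = 11613 + 6884 = 18497
Net migration: Band 1 + 190 → 1968; Band 2 − 190 → 4284; Band 3 − 160 → 4751; Band 4 − 110 → 18387
→ [1968, 4284, 4751, 18387]
Scenario A total after 3 periods: 29390
Scenario B projection —
After projecting period 1:
Births: 16400 × 0.31 = 5084
Band 2: 14500 × 0.94 = 13630
Band 3: 16400 × 0.939 = 15400
Band 4: 3900 × 0.932 + 5700 × 0.416 = 3635 + 2371 = 6006
Net migration: Band 1 + 190 → 5274; Band 2 − 190 → 13440; Band 3 − 160 → 15240; Band 4 − 110 → 5896
→ [5274, 13440, 15240, 5896]
After projecting period 2:
Births: 13440 × 0.31 = 4166
Band 2: 5274 × 0.94 = 4958
Band 3: 13440 × 0.939 = 12620
Band 4: 15240 × 0.932 + 5896 × 0.416 = 14204 + 2453 = 16657
Net migration: Band 1 + 190 → 4356; Band 2 − 190 → 4768; Band 3 − 160 → 12460; Band 4 − 110 → 16547
→ [4356, 4768, 12460, 16547]
After projecting period 3:
Births: 4768 × 0.31 = 1478
Band 2: 4356 × 0.94 = 4095
Band 3: 4768 × 0.939 = 4477
Band 4: 12460 × 0.932 + 16547 × 0.416 = 11613 + 6884 = 18497
Net migration: Band 1 + 190 → 1668; Band 2 − 190 → 3905; Band 3 − 160 → 4317; Band 4 − 110 → 18387
→ [1668, 3905, 4317, 18387]
Scenario B total after 3 periods: 28277
Difference B − A = 28277 − 29390 = -1113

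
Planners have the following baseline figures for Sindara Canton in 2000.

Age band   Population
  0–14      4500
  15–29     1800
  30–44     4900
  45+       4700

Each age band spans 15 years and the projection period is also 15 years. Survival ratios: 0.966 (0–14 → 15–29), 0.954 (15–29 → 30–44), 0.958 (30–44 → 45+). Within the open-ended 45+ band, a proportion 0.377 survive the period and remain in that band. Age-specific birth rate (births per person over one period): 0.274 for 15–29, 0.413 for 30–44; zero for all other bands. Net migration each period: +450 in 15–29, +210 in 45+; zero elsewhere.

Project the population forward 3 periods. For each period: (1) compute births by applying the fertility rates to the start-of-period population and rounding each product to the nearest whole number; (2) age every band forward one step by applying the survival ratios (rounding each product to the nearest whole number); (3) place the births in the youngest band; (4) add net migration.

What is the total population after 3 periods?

14073

[period 1]
Births: 1800 * 0.274 = 493  |  4900 * 0.413 = 2024 → 2517
15–29: 4500 * 0.966 = 4347
30–44: 1800 * 0.954 = 1717
45+: 4900 * 0.958 + 4700 * 0.377 = 4694 + 1772 = 6466
Net migration: 15–29 + 450 → 4797; 45+ + 210 → 6676
End of period: [2517, 4797, 1717, 6676]
[period 2]
Births: 4797 * 0.274 = 1314  |  1717 * 0.413 = 709 → 2023
15–29: 2517 * 0.966 = 2431
30–44: 4797 * 0.954 = 4576
45+: 1717 * 0.958 + 6676 * 0.377 = 1645 + 2517 = 4162
Net migration: 15–29 + 450 → 2881; 45+ + 210 → 4372
End of period: [2023, 2881, 4576, 4372]
[period 3]
Births: 2881 * 0.274 = 789  |  4576 * 0.413 = 1890 → 2679
15–29: 2023 * 0.966 = 1954
30–44: 2881 * 0.954 = 2748
45+: 4576 * 0.958 + 4372 * 0.377 = 4384 + 1648 = 6032
Net migration: 15–29 + 450 → 2404; 45+ + 210 → 6242
End of period: [2679, 2404, 2748, 6242]
Total after period 3: 2679 + 2404 + 2748 + 6242 = 14073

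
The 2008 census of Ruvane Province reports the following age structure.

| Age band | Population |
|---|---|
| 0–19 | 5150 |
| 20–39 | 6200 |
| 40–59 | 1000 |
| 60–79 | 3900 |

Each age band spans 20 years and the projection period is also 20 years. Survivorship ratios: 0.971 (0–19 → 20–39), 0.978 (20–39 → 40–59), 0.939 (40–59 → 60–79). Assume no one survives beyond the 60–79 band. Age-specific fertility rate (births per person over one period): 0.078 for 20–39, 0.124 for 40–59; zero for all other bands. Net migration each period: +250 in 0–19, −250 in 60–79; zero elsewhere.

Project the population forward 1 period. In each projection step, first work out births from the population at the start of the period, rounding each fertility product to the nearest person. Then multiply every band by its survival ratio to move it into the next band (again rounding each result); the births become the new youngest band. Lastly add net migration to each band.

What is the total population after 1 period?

12612

Numbering the groups 1..4 from youngest to oldest:
Period 1:
Births: 6200 × 0.078 = 484, 1000 × 0.124 = 124 ⇒ total 608
Group 2: 5150 × 0.971 = 5001
Group 3: 6200 × 0.978 = 6064
Group 4: 1000 × 0.939 = 939
Net migration: Group 1 + 250 → 858; Group 4 − 250 → 689
Giving 858 / 5001 / 6064 / 689.
Total after period 1: 858 + 5001 + 6064 + 689 = 12612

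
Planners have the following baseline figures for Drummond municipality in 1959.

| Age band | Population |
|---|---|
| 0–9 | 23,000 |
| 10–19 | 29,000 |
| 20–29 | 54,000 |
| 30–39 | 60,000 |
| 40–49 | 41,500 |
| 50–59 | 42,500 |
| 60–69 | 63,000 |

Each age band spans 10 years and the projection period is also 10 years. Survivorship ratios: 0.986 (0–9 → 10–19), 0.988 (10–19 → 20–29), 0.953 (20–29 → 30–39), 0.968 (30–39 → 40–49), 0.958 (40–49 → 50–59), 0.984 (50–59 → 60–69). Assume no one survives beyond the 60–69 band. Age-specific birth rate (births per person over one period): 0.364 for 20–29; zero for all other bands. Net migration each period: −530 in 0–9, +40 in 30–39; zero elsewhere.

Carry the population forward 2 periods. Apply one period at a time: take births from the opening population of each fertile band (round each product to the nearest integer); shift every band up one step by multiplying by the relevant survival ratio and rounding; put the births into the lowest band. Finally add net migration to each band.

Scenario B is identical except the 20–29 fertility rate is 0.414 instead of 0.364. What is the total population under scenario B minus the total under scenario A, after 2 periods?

Let group 1 be 0–9 through group 7 = 60–69.
[period 1]
Births: 54000 × 0.364 = 19656
Group 2: 23000 × 0.986 = 22678
Group 3: 29000 × 0.988 = 28652
Group 4: 54000 × 0.953 = 51462
Group 5: 60000 × 0.968 = 58080
Group 6: 41500 × 0.958 = 39757
Group 7: 42500 × 0.984 = 41820
Net migration: Group 1 − 530 → 19126; Group 4 + 40 → 51502
Giving 19126 / 22678 / 28652 / 51502 / 58080 / 39757 / 41820.
[period 2]
Births: 28652 × 0.364 = 10429
Group 2: 19126 × 0.986 = 18858
Group 3: 22678 × 0.988 = 22406
Group 4: 28652 × 0.953 = 27305
Group 5: 51502 × 0.968 = 49854
Group 6: 58080 × 0.958 = 55641
Group 7: 39757 × 0.984 = 39121
Net migration: Group 1 − 530 → 9899; Group 4 + 40 → 27345
Giving 9899 / 18858 / 22406 / 27345 / 49854 / 55641 / 39121.
Scenario A total after 2 periods: 223124
Scenario B projection —
[period 1]
Births: 54000 × 0.414 = 22356
Group 2: 23000 × 0.986 = 22678
Group 3: 29000 × 0.988 = 28652
Group 4: 54000 × 0.953 = 51462
Group 5: 60000 × 0.968 = 58080
Group 6: 41500 × 0.958 = 39757
Group 7: 42500 × 0.984 = 41820
Net migration: Group 1 − 530 → 21826; Group 4 + 40 → 51502
Giving 21826 / 22678 / 28652 / 51502 / 58080 / 39757 / 41820.
[period 2]
Births: 28652 × 0.414 = 11862
Group 2: 21826 × 0.986 = 21520
Group 3: 22678 × 0.988 = 22406
Group 4: 28652 × 0.953 = 27305
Group 5: 51502 × 0.968 = 49854
Group 6: 58080 × 0.958 = 55641
Group 7: 39757 × 0.984 = 39121
Net migration: Group 1 − 530 → 11332; Group 4 + 40 → 27345
Giving 11332 / 21520 / 22406 / 27345 / 49854 / 55641 / 39121.
Scenario B total after 2 periods: 227219
Difference B − A = 227219 − 223124 = 4095

4095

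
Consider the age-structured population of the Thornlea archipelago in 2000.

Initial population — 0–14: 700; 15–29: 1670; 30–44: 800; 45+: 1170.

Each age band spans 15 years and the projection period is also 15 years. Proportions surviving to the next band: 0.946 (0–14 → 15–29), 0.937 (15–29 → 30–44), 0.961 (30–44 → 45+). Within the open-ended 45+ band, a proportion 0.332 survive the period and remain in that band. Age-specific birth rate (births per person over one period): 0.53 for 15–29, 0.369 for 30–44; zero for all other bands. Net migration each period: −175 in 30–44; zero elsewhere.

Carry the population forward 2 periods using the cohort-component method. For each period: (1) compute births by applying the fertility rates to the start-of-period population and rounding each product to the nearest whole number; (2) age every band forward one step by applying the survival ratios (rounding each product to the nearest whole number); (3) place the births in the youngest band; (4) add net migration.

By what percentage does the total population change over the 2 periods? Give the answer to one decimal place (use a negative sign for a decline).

(Bands numbered youngest = 1 to oldest = 4.)
Period 1:
Births: 1670 × 0.53 = 885, 800 × 0.369 = 295 ⇒ total 1180
Band 2: 700 × 0.946 = 662
Band 3: 1670 × 0.937 = 1565
Band 4: 800 × 0.961 + 1170 × 0.332 = 769 + 388 = 1157
Net migration: Band 3 − 175 → 1390
End of period: [1180, 662, 1390, 1157]
Period 2:
Births: 662 × 0.53 = 351, 1390 × 0.369 = 513 ⇒ total 864
Band 2: 1180 × 0.946 = 1116
Band 3: 662 × 0.937 = 620
Band 4: 1390 × 0.961 + 1157 × 0.332 = 1336 + 384 = 1720
Net migration: Band 3 − 175 → 445
End of period: [864, 1116, 445, 1720]
Total: 4340 → 4145; change = -195; percentage change = -4.5%

-4.5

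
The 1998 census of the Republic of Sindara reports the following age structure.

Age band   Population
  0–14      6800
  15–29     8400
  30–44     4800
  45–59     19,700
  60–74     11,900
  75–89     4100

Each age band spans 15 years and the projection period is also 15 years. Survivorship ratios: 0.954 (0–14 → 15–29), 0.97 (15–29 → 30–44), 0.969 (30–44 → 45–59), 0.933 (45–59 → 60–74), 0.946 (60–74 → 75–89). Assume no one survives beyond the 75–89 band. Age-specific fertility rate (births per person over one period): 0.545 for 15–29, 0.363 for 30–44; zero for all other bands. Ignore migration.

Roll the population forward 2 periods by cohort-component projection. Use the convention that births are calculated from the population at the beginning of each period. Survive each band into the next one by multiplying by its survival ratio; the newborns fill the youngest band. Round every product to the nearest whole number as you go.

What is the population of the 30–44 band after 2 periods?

[period 1]
Births: 8400 × 0.545 = 4578 ; 4800 × 0.363 = 1742 — total 6320
15–29: 6800 × 0.954 = 6487
30–44: 8400 × 0.97 = 8148
45–59: 4800 × 0.969 = 4651
60–74: 19700 × 0.933 = 18380
75–89: 11900 × 0.946 = 11257
Giving 6320 / 6487 / 8148 / 4651 / 18380 / 11257.
[period 2]
Births: 6487 × 0.545 = 3535 ; 8148 × 0.363 = 2958 — total 6493
15–29: 6320 × 0.954 = 6029
30–44: 6487 × 0.97 = 6292
45–59: 8148 × 0.969 = 7895
60–74: 4651 × 0.933 = 4339
75–89: 18380 × 0.946 = 17387
Giving 6493 / 6029 / 6292 / 7895 / 4339 / 17387.

6292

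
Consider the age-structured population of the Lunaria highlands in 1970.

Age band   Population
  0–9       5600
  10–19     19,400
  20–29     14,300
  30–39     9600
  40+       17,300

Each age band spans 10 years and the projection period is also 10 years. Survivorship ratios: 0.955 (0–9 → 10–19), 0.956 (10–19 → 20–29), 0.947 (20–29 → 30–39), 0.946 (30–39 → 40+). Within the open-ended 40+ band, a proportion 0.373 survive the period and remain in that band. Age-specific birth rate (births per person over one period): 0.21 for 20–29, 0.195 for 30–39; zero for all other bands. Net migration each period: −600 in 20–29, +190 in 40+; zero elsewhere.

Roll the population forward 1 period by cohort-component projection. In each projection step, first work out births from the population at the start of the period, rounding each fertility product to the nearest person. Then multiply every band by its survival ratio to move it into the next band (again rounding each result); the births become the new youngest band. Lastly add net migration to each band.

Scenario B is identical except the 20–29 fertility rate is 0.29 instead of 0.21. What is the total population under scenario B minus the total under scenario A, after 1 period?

1144

Period 1.
Births: 14300 * 0.21 = 3003 ; 9600 * 0.195 = 1872 ⇒ total 4875
10–19: 5600 * 0.955 = 5348
20–29: 19400 * 0.956 = 18546
30–39: 14300 * 0.947 = 13542
40+: 9600 * 0.946 + 17300 * 0.373 = 9082 + 6453 = 15535
Net migration: 20–29 − 600 → 17946; 40+ + 190 → 15725
→ [4875, 5348, 17946, 13542, 15725]
Scenario A total after 1 period: 57436
Scenario B projection —
Period 1.
Births: 14300 * 0.29 = 4147 ; 9600 * 0.195 = 1872 ⇒ total 6019
10–19: 5600 * 0.955 = 5348
20–29: 19400 * 0.956 = 18546
30–39: 14300 * 0.947 = 13542
40+: 9600 * 0.946 + 17300 * 0.373 = 9082 + 6453 = 15535
Net migration: 20–29 − 600 → 17946; 40+ + 190 → 15725
→ [6019, 5348, 17946, 13542, 15725]
Scenario B total after 1 period: 58580
Difference B − A = 58580 − 57436 = 1144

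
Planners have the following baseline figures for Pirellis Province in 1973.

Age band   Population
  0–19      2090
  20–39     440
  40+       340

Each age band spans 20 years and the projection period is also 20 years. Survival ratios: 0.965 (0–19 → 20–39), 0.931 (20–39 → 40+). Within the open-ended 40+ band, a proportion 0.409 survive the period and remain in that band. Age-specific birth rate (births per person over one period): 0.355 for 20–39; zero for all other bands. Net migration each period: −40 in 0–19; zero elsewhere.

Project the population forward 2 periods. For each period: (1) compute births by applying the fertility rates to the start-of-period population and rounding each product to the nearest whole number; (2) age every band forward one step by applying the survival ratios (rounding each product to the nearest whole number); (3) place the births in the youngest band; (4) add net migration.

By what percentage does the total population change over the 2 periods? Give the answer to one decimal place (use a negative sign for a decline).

0.7

Period 1.
Births: 440 × 0.355 = 156
20–39: 2090 × 0.965 = 2017
40+: 440 × 0.931 + 340 × 0.409 = 410 + 139 = 549
Net migration: 0–19 − 40 → 116
Population now: 0–19=116, 20–39=2017, 40+=549
Period 2.
Births: 2017 × 0.355 = 716
20–39: 116 × 0.965 = 112
40+: 2017 × 0.931 + 549 × 0.409 = 1878 + 225 = 2103
Net migration: 0–19 − 40 → 676
Population now: 0–19=676, 20–39=112, 40+=2103
Total: 2870 → 2891; change = 21; percentage change = 0.7%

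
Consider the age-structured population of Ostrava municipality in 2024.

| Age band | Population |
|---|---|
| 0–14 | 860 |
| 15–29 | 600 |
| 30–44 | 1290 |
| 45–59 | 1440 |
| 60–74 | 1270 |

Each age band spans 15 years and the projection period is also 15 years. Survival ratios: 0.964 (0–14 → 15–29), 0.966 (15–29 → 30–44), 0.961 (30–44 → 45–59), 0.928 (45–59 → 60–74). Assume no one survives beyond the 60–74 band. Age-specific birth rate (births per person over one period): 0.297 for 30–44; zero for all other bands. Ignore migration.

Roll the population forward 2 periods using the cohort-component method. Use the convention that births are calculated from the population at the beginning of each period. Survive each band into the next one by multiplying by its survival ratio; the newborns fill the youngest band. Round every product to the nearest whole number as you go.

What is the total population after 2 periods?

3050

After projecting period 1:
Births: 1290 × 0.297 = 383
15–29: 860 × 0.964 = 829
30–44: 600 × 0.966 = 580
45–59: 1290 × 0.961 = 1240
60–74: 1440 × 0.928 = 1336
Population now: 0–14=383, 15–29=829, 30–44=580, 45–59=1240, 60–74=1336
After projecting period 2:
Births: 580 × 0.297 = 172
15–29: 383 × 0.964 = 369
30–44: 829 × 0.966 = 801
45–59: 580 × 0.961 = 557
60–74: 1240 × 0.928 = 1151
Population now: 0–14=172, 15–29=369, 30–44=801, 45–59=557, 60–74=1151
Total after period 2: 172 + 369 + 801 + 557 + 1151 = 3050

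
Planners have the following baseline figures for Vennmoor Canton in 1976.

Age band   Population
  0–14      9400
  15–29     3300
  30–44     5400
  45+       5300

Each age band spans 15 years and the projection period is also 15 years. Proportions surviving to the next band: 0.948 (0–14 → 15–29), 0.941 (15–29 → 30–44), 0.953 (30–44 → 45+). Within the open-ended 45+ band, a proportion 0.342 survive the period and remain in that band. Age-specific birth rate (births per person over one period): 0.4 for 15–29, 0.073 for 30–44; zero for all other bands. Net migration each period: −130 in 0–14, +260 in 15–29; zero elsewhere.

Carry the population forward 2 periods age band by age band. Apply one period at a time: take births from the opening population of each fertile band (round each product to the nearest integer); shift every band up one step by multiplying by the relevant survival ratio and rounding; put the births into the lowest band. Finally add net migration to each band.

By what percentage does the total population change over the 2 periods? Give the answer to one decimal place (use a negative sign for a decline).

-16.7

(Bands numbered youngest = 1 to oldest = 4.)
After projecting period 1:
Births: 3300 × 0.4 = 1320  |  5400 × 0.073 = 394 → total 1714
Band 2: 9400 × 0.948 = 8911
Band 3: 3300 × 0.941 = 3105
Band 4: 5400 × 0.953 + 5300 × 0.342 = 5146 + 1813 = 6959
Net migration: Band 1 − 130 → 1584; Band 2 + 260 → 9171
→ [1584, 9171, 3105, 6959]
After projecting period 2:
Births: 9171 × 0.4 = 3668  |  3105 × 0.073 = 227 → total 3895
Band 2: 1584 × 0.948 = 1502
Band 3: 9171 × 0.941 = 8630
Band 4: 3105 × 0.953 + 6959 × 0.342 = 2959 + 2380 = 5339
Net migration: Band 1 − 130 → 3765; Band 2 + 260 → 1762
→ [3765, 1762, 8630, 5339]
Total: 23400 → 19496; change = -3904; percentage change = -16.7%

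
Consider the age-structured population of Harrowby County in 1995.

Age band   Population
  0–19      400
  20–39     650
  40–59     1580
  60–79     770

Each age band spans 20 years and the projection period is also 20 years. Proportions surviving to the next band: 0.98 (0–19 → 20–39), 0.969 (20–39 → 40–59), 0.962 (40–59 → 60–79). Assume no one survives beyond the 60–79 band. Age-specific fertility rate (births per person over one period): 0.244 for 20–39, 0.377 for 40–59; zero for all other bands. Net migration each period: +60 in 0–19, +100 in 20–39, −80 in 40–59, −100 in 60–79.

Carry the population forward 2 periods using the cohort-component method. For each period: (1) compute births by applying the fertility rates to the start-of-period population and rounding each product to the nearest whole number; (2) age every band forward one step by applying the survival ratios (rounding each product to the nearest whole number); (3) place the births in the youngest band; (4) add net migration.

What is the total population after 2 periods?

— Period 1 —
Births: 650 * 0.244 = 159  |  1580 * 0.377 = 596 ⇒ total 755
20–39: 400 * 0.98 = 392
40–59: 650 * 0.969 = 630
60–79: 1580 * 0.962 = 1520
Net migration: 0–19 + 60 → 815; 20–39 + 100 → 492; 40–59 − 80 → 550; 60–79 − 100 → 1420
Giving 815 / 492 / 550 / 1420.
— Period 2 —
Births: 492 * 0.244 = 120  |  550 * 0.377 = 207 ⇒ total 327
20–39: 815 * 0.98 = 799
40–59: 492 * 0.969 = 477
60–79: 550 * 0.962 = 529
Net migration: 0–19 + 60 → 387; 20–39 + 100 → 899; 40–59 − 80 → 397; 60–79 − 100 → 429
Giving 387 / 899 / 397 / 429.
Total after period 2: 387 + 899 + 397 + 429 = 2112

2112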